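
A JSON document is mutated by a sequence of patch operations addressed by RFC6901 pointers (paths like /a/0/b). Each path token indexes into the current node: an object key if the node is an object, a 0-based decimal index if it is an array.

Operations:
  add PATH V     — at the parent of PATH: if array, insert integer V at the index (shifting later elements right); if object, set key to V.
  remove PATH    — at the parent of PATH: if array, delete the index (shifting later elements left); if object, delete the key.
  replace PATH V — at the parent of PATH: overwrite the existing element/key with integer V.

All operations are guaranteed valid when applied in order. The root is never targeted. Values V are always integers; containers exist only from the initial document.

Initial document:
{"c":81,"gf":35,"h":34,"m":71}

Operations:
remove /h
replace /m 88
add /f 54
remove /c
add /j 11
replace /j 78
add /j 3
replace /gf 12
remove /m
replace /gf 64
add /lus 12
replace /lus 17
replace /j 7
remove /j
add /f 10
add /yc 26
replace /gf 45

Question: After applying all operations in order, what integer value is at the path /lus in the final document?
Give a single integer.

After op 1 (remove /h): {"c":81,"gf":35,"m":71}
After op 2 (replace /m 88): {"c":81,"gf":35,"m":88}
After op 3 (add /f 54): {"c":81,"f":54,"gf":35,"m":88}
After op 4 (remove /c): {"f":54,"gf":35,"m":88}
After op 5 (add /j 11): {"f":54,"gf":35,"j":11,"m":88}
After op 6 (replace /j 78): {"f":54,"gf":35,"j":78,"m":88}
After op 7 (add /j 3): {"f":54,"gf":35,"j":3,"m":88}
After op 8 (replace /gf 12): {"f":54,"gf":12,"j":3,"m":88}
After op 9 (remove /m): {"f":54,"gf":12,"j":3}
After op 10 (replace /gf 64): {"f":54,"gf":64,"j":3}
After op 11 (add /lus 12): {"f":54,"gf":64,"j":3,"lus":12}
After op 12 (replace /lus 17): {"f":54,"gf":64,"j":3,"lus":17}
After op 13 (replace /j 7): {"f":54,"gf":64,"j":7,"lus":17}
After op 14 (remove /j): {"f":54,"gf":64,"lus":17}
After op 15 (add /f 10): {"f":10,"gf":64,"lus":17}
After op 16 (add /yc 26): {"f":10,"gf":64,"lus":17,"yc":26}
After op 17 (replace /gf 45): {"f":10,"gf":45,"lus":17,"yc":26}
Value at /lus: 17

Answer: 17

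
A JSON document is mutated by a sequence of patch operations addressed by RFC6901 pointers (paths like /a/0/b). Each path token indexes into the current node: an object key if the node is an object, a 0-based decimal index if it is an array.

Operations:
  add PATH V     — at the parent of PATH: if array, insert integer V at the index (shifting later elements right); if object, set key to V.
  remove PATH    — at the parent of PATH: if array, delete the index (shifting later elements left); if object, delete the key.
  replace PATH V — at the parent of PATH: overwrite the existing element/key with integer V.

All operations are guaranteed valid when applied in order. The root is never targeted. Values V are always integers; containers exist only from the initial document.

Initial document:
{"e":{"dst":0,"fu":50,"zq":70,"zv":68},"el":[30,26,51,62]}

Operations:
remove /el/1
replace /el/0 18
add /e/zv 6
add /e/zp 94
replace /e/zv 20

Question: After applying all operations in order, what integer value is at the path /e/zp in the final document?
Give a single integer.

After op 1 (remove /el/1): {"e":{"dst":0,"fu":50,"zq":70,"zv":68},"el":[30,51,62]}
After op 2 (replace /el/0 18): {"e":{"dst":0,"fu":50,"zq":70,"zv":68},"el":[18,51,62]}
After op 3 (add /e/zv 6): {"e":{"dst":0,"fu":50,"zq":70,"zv":6},"el":[18,51,62]}
After op 4 (add /e/zp 94): {"e":{"dst":0,"fu":50,"zp":94,"zq":70,"zv":6},"el":[18,51,62]}
After op 5 (replace /e/zv 20): {"e":{"dst":0,"fu":50,"zp":94,"zq":70,"zv":20},"el":[18,51,62]}
Value at /e/zp: 94

Answer: 94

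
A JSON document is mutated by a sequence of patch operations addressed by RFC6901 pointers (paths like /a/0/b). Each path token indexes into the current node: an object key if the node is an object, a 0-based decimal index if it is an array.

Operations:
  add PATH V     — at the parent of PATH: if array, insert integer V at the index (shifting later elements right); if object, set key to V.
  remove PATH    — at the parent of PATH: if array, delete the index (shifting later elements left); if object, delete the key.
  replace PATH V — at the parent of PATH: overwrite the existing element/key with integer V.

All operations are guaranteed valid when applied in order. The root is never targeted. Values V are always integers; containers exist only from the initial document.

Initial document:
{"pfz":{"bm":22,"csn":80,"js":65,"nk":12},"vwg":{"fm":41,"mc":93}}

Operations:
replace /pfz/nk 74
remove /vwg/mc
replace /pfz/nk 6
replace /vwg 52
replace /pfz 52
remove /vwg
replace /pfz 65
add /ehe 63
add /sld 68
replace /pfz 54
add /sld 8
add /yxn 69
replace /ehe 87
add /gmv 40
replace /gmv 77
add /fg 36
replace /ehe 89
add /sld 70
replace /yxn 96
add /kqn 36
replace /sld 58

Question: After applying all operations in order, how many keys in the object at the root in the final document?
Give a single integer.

Answer: 7

Derivation:
After op 1 (replace /pfz/nk 74): {"pfz":{"bm":22,"csn":80,"js":65,"nk":74},"vwg":{"fm":41,"mc":93}}
After op 2 (remove /vwg/mc): {"pfz":{"bm":22,"csn":80,"js":65,"nk":74},"vwg":{"fm":41}}
After op 3 (replace /pfz/nk 6): {"pfz":{"bm":22,"csn":80,"js":65,"nk":6},"vwg":{"fm":41}}
After op 4 (replace /vwg 52): {"pfz":{"bm":22,"csn":80,"js":65,"nk":6},"vwg":52}
After op 5 (replace /pfz 52): {"pfz":52,"vwg":52}
After op 6 (remove /vwg): {"pfz":52}
After op 7 (replace /pfz 65): {"pfz":65}
After op 8 (add /ehe 63): {"ehe":63,"pfz":65}
After op 9 (add /sld 68): {"ehe":63,"pfz":65,"sld":68}
After op 10 (replace /pfz 54): {"ehe":63,"pfz":54,"sld":68}
After op 11 (add /sld 8): {"ehe":63,"pfz":54,"sld":8}
After op 12 (add /yxn 69): {"ehe":63,"pfz":54,"sld":8,"yxn":69}
After op 13 (replace /ehe 87): {"ehe":87,"pfz":54,"sld":8,"yxn":69}
After op 14 (add /gmv 40): {"ehe":87,"gmv":40,"pfz":54,"sld":8,"yxn":69}
After op 15 (replace /gmv 77): {"ehe":87,"gmv":77,"pfz":54,"sld":8,"yxn":69}
After op 16 (add /fg 36): {"ehe":87,"fg":36,"gmv":77,"pfz":54,"sld":8,"yxn":69}
After op 17 (replace /ehe 89): {"ehe":89,"fg":36,"gmv":77,"pfz":54,"sld":8,"yxn":69}
After op 18 (add /sld 70): {"ehe":89,"fg":36,"gmv":77,"pfz":54,"sld":70,"yxn":69}
After op 19 (replace /yxn 96): {"ehe":89,"fg":36,"gmv":77,"pfz":54,"sld":70,"yxn":96}
After op 20 (add /kqn 36): {"ehe":89,"fg":36,"gmv":77,"kqn":36,"pfz":54,"sld":70,"yxn":96}
After op 21 (replace /sld 58): {"ehe":89,"fg":36,"gmv":77,"kqn":36,"pfz":54,"sld":58,"yxn":96}
Size at the root: 7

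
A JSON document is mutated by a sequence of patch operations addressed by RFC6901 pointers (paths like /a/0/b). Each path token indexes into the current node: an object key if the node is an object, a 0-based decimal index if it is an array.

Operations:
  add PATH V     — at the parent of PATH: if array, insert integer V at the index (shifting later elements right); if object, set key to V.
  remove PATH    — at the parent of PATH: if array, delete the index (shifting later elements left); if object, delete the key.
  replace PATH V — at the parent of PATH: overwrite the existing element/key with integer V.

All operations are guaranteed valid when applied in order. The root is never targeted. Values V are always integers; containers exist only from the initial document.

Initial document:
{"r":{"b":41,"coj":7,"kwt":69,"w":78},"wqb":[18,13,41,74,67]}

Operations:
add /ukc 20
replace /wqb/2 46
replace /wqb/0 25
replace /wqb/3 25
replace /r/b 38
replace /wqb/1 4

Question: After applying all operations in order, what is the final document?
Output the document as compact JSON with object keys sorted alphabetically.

Answer: {"r":{"b":38,"coj":7,"kwt":69,"w":78},"ukc":20,"wqb":[25,4,46,25,67]}

Derivation:
After op 1 (add /ukc 20): {"r":{"b":41,"coj":7,"kwt":69,"w":78},"ukc":20,"wqb":[18,13,41,74,67]}
After op 2 (replace /wqb/2 46): {"r":{"b":41,"coj":7,"kwt":69,"w":78},"ukc":20,"wqb":[18,13,46,74,67]}
After op 3 (replace /wqb/0 25): {"r":{"b":41,"coj":7,"kwt":69,"w":78},"ukc":20,"wqb":[25,13,46,74,67]}
After op 4 (replace /wqb/3 25): {"r":{"b":41,"coj":7,"kwt":69,"w":78},"ukc":20,"wqb":[25,13,46,25,67]}
After op 5 (replace /r/b 38): {"r":{"b":38,"coj":7,"kwt":69,"w":78},"ukc":20,"wqb":[25,13,46,25,67]}
After op 6 (replace /wqb/1 4): {"r":{"b":38,"coj":7,"kwt":69,"w":78},"ukc":20,"wqb":[25,4,46,25,67]}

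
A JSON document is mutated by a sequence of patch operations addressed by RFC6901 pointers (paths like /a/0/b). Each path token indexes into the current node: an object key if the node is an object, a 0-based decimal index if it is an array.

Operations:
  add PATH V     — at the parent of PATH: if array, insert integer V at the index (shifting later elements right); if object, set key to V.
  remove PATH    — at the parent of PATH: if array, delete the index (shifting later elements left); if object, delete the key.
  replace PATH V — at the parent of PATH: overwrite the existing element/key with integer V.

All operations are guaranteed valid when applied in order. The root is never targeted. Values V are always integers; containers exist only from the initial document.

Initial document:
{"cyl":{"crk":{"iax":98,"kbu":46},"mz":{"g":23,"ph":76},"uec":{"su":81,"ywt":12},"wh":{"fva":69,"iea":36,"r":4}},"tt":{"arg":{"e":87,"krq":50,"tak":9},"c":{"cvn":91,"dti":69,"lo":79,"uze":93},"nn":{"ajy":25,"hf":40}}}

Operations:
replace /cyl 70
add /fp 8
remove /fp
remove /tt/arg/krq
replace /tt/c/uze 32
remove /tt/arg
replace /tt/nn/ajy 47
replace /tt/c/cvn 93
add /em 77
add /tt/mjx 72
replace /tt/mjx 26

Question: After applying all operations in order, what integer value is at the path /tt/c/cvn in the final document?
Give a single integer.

After op 1 (replace /cyl 70): {"cyl":70,"tt":{"arg":{"e":87,"krq":50,"tak":9},"c":{"cvn":91,"dti":69,"lo":79,"uze":93},"nn":{"ajy":25,"hf":40}}}
After op 2 (add /fp 8): {"cyl":70,"fp":8,"tt":{"arg":{"e":87,"krq":50,"tak":9},"c":{"cvn":91,"dti":69,"lo":79,"uze":93},"nn":{"ajy":25,"hf":40}}}
After op 3 (remove /fp): {"cyl":70,"tt":{"arg":{"e":87,"krq":50,"tak":9},"c":{"cvn":91,"dti":69,"lo":79,"uze":93},"nn":{"ajy":25,"hf":40}}}
After op 4 (remove /tt/arg/krq): {"cyl":70,"tt":{"arg":{"e":87,"tak":9},"c":{"cvn":91,"dti":69,"lo":79,"uze":93},"nn":{"ajy":25,"hf":40}}}
After op 5 (replace /tt/c/uze 32): {"cyl":70,"tt":{"arg":{"e":87,"tak":9},"c":{"cvn":91,"dti":69,"lo":79,"uze":32},"nn":{"ajy":25,"hf":40}}}
After op 6 (remove /tt/arg): {"cyl":70,"tt":{"c":{"cvn":91,"dti":69,"lo":79,"uze":32},"nn":{"ajy":25,"hf":40}}}
After op 7 (replace /tt/nn/ajy 47): {"cyl":70,"tt":{"c":{"cvn":91,"dti":69,"lo":79,"uze":32},"nn":{"ajy":47,"hf":40}}}
After op 8 (replace /tt/c/cvn 93): {"cyl":70,"tt":{"c":{"cvn":93,"dti":69,"lo":79,"uze":32},"nn":{"ajy":47,"hf":40}}}
After op 9 (add /em 77): {"cyl":70,"em":77,"tt":{"c":{"cvn":93,"dti":69,"lo":79,"uze":32},"nn":{"ajy":47,"hf":40}}}
After op 10 (add /tt/mjx 72): {"cyl":70,"em":77,"tt":{"c":{"cvn":93,"dti":69,"lo":79,"uze":32},"mjx":72,"nn":{"ajy":47,"hf":40}}}
After op 11 (replace /tt/mjx 26): {"cyl":70,"em":77,"tt":{"c":{"cvn":93,"dti":69,"lo":79,"uze":32},"mjx":26,"nn":{"ajy":47,"hf":40}}}
Value at /tt/c/cvn: 93

Answer: 93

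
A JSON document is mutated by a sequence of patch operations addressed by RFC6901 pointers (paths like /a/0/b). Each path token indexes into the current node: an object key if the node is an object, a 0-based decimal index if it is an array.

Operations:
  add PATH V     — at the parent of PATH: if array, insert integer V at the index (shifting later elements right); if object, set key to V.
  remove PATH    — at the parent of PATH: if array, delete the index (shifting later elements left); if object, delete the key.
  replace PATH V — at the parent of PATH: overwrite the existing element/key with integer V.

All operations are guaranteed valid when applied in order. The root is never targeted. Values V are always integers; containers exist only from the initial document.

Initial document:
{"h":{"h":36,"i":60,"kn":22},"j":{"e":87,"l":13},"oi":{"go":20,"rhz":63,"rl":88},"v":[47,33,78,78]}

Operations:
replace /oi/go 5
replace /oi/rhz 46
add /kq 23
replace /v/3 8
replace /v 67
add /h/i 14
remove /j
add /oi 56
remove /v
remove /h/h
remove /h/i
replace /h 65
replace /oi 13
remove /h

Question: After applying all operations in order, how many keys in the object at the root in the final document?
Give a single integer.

Answer: 2

Derivation:
After op 1 (replace /oi/go 5): {"h":{"h":36,"i":60,"kn":22},"j":{"e":87,"l":13},"oi":{"go":5,"rhz":63,"rl":88},"v":[47,33,78,78]}
After op 2 (replace /oi/rhz 46): {"h":{"h":36,"i":60,"kn":22},"j":{"e":87,"l":13},"oi":{"go":5,"rhz":46,"rl":88},"v":[47,33,78,78]}
After op 3 (add /kq 23): {"h":{"h":36,"i":60,"kn":22},"j":{"e":87,"l":13},"kq":23,"oi":{"go":5,"rhz":46,"rl":88},"v":[47,33,78,78]}
After op 4 (replace /v/3 8): {"h":{"h":36,"i":60,"kn":22},"j":{"e":87,"l":13},"kq":23,"oi":{"go":5,"rhz":46,"rl":88},"v":[47,33,78,8]}
After op 5 (replace /v 67): {"h":{"h":36,"i":60,"kn":22},"j":{"e":87,"l":13},"kq":23,"oi":{"go":5,"rhz":46,"rl":88},"v":67}
After op 6 (add /h/i 14): {"h":{"h":36,"i":14,"kn":22},"j":{"e":87,"l":13},"kq":23,"oi":{"go":5,"rhz":46,"rl":88},"v":67}
After op 7 (remove /j): {"h":{"h":36,"i":14,"kn":22},"kq":23,"oi":{"go":5,"rhz":46,"rl":88},"v":67}
After op 8 (add /oi 56): {"h":{"h":36,"i":14,"kn":22},"kq":23,"oi":56,"v":67}
After op 9 (remove /v): {"h":{"h":36,"i":14,"kn":22},"kq":23,"oi":56}
After op 10 (remove /h/h): {"h":{"i":14,"kn":22},"kq":23,"oi":56}
After op 11 (remove /h/i): {"h":{"kn":22},"kq":23,"oi":56}
After op 12 (replace /h 65): {"h":65,"kq":23,"oi":56}
After op 13 (replace /oi 13): {"h":65,"kq":23,"oi":13}
After op 14 (remove /h): {"kq":23,"oi":13}
Size at the root: 2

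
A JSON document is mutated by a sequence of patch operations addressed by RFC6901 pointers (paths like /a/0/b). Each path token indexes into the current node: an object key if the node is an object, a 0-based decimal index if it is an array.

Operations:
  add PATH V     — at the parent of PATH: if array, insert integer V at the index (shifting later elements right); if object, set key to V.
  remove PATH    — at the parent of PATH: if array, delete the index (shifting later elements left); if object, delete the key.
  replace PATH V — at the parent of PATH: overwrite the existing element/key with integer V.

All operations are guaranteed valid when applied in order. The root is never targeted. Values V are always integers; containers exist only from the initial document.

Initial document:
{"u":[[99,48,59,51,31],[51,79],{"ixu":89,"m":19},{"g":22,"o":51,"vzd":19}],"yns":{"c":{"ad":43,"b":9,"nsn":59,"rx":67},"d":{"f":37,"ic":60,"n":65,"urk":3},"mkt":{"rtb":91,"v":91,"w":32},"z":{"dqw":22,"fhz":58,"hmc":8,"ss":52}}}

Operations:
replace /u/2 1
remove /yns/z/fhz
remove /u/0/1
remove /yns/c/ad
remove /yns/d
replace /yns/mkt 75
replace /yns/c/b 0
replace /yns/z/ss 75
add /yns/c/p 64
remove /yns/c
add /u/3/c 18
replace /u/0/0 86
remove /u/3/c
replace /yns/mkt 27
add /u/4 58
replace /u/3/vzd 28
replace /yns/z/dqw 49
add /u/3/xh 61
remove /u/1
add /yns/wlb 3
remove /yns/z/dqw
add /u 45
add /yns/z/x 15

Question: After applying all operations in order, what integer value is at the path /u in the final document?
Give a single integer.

After op 1 (replace /u/2 1): {"u":[[99,48,59,51,31],[51,79],1,{"g":22,"o":51,"vzd":19}],"yns":{"c":{"ad":43,"b":9,"nsn":59,"rx":67},"d":{"f":37,"ic":60,"n":65,"urk":3},"mkt":{"rtb":91,"v":91,"w":32},"z":{"dqw":22,"fhz":58,"hmc":8,"ss":52}}}
After op 2 (remove /yns/z/fhz): {"u":[[99,48,59,51,31],[51,79],1,{"g":22,"o":51,"vzd":19}],"yns":{"c":{"ad":43,"b":9,"nsn":59,"rx":67},"d":{"f":37,"ic":60,"n":65,"urk":3},"mkt":{"rtb":91,"v":91,"w":32},"z":{"dqw":22,"hmc":8,"ss":52}}}
After op 3 (remove /u/0/1): {"u":[[99,59,51,31],[51,79],1,{"g":22,"o":51,"vzd":19}],"yns":{"c":{"ad":43,"b":9,"nsn":59,"rx":67},"d":{"f":37,"ic":60,"n":65,"urk":3},"mkt":{"rtb":91,"v":91,"w":32},"z":{"dqw":22,"hmc":8,"ss":52}}}
After op 4 (remove /yns/c/ad): {"u":[[99,59,51,31],[51,79],1,{"g":22,"o":51,"vzd":19}],"yns":{"c":{"b":9,"nsn":59,"rx":67},"d":{"f":37,"ic":60,"n":65,"urk":3},"mkt":{"rtb":91,"v":91,"w":32},"z":{"dqw":22,"hmc":8,"ss":52}}}
After op 5 (remove /yns/d): {"u":[[99,59,51,31],[51,79],1,{"g":22,"o":51,"vzd":19}],"yns":{"c":{"b":9,"nsn":59,"rx":67},"mkt":{"rtb":91,"v":91,"w":32},"z":{"dqw":22,"hmc":8,"ss":52}}}
After op 6 (replace /yns/mkt 75): {"u":[[99,59,51,31],[51,79],1,{"g":22,"o":51,"vzd":19}],"yns":{"c":{"b":9,"nsn":59,"rx":67},"mkt":75,"z":{"dqw":22,"hmc":8,"ss":52}}}
After op 7 (replace /yns/c/b 0): {"u":[[99,59,51,31],[51,79],1,{"g":22,"o":51,"vzd":19}],"yns":{"c":{"b":0,"nsn":59,"rx":67},"mkt":75,"z":{"dqw":22,"hmc":8,"ss":52}}}
After op 8 (replace /yns/z/ss 75): {"u":[[99,59,51,31],[51,79],1,{"g":22,"o":51,"vzd":19}],"yns":{"c":{"b":0,"nsn":59,"rx":67},"mkt":75,"z":{"dqw":22,"hmc":8,"ss":75}}}
After op 9 (add /yns/c/p 64): {"u":[[99,59,51,31],[51,79],1,{"g":22,"o":51,"vzd":19}],"yns":{"c":{"b":0,"nsn":59,"p":64,"rx":67},"mkt":75,"z":{"dqw":22,"hmc":8,"ss":75}}}
After op 10 (remove /yns/c): {"u":[[99,59,51,31],[51,79],1,{"g":22,"o":51,"vzd":19}],"yns":{"mkt":75,"z":{"dqw":22,"hmc":8,"ss":75}}}
After op 11 (add /u/3/c 18): {"u":[[99,59,51,31],[51,79],1,{"c":18,"g":22,"o":51,"vzd":19}],"yns":{"mkt":75,"z":{"dqw":22,"hmc":8,"ss":75}}}
After op 12 (replace /u/0/0 86): {"u":[[86,59,51,31],[51,79],1,{"c":18,"g":22,"o":51,"vzd":19}],"yns":{"mkt":75,"z":{"dqw":22,"hmc":8,"ss":75}}}
After op 13 (remove /u/3/c): {"u":[[86,59,51,31],[51,79],1,{"g":22,"o":51,"vzd":19}],"yns":{"mkt":75,"z":{"dqw":22,"hmc":8,"ss":75}}}
After op 14 (replace /yns/mkt 27): {"u":[[86,59,51,31],[51,79],1,{"g":22,"o":51,"vzd":19}],"yns":{"mkt":27,"z":{"dqw":22,"hmc":8,"ss":75}}}
After op 15 (add /u/4 58): {"u":[[86,59,51,31],[51,79],1,{"g":22,"o":51,"vzd":19},58],"yns":{"mkt":27,"z":{"dqw":22,"hmc":8,"ss":75}}}
After op 16 (replace /u/3/vzd 28): {"u":[[86,59,51,31],[51,79],1,{"g":22,"o":51,"vzd":28},58],"yns":{"mkt":27,"z":{"dqw":22,"hmc":8,"ss":75}}}
After op 17 (replace /yns/z/dqw 49): {"u":[[86,59,51,31],[51,79],1,{"g":22,"o":51,"vzd":28},58],"yns":{"mkt":27,"z":{"dqw":49,"hmc":8,"ss":75}}}
After op 18 (add /u/3/xh 61): {"u":[[86,59,51,31],[51,79],1,{"g":22,"o":51,"vzd":28,"xh":61},58],"yns":{"mkt":27,"z":{"dqw":49,"hmc":8,"ss":75}}}
After op 19 (remove /u/1): {"u":[[86,59,51,31],1,{"g":22,"o":51,"vzd":28,"xh":61},58],"yns":{"mkt":27,"z":{"dqw":49,"hmc":8,"ss":75}}}
After op 20 (add /yns/wlb 3): {"u":[[86,59,51,31],1,{"g":22,"o":51,"vzd":28,"xh":61},58],"yns":{"mkt":27,"wlb":3,"z":{"dqw":49,"hmc":8,"ss":75}}}
After op 21 (remove /yns/z/dqw): {"u":[[86,59,51,31],1,{"g":22,"o":51,"vzd":28,"xh":61},58],"yns":{"mkt":27,"wlb":3,"z":{"hmc":8,"ss":75}}}
After op 22 (add /u 45): {"u":45,"yns":{"mkt":27,"wlb":3,"z":{"hmc":8,"ss":75}}}
After op 23 (add /yns/z/x 15): {"u":45,"yns":{"mkt":27,"wlb":3,"z":{"hmc":8,"ss":75,"x":15}}}
Value at /u: 45

Answer: 45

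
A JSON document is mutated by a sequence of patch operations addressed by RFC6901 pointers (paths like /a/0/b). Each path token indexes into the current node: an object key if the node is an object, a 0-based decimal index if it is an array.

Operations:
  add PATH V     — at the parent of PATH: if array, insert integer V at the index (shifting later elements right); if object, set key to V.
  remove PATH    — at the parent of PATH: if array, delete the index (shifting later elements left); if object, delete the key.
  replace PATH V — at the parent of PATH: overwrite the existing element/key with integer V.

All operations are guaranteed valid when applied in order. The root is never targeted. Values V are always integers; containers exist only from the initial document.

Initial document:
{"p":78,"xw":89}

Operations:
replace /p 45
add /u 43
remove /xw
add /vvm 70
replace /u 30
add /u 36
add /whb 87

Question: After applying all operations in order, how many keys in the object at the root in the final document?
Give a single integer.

After op 1 (replace /p 45): {"p":45,"xw":89}
After op 2 (add /u 43): {"p":45,"u":43,"xw":89}
After op 3 (remove /xw): {"p":45,"u":43}
After op 4 (add /vvm 70): {"p":45,"u":43,"vvm":70}
After op 5 (replace /u 30): {"p":45,"u":30,"vvm":70}
After op 6 (add /u 36): {"p":45,"u":36,"vvm":70}
After op 7 (add /whb 87): {"p":45,"u":36,"vvm":70,"whb":87}
Size at the root: 4

Answer: 4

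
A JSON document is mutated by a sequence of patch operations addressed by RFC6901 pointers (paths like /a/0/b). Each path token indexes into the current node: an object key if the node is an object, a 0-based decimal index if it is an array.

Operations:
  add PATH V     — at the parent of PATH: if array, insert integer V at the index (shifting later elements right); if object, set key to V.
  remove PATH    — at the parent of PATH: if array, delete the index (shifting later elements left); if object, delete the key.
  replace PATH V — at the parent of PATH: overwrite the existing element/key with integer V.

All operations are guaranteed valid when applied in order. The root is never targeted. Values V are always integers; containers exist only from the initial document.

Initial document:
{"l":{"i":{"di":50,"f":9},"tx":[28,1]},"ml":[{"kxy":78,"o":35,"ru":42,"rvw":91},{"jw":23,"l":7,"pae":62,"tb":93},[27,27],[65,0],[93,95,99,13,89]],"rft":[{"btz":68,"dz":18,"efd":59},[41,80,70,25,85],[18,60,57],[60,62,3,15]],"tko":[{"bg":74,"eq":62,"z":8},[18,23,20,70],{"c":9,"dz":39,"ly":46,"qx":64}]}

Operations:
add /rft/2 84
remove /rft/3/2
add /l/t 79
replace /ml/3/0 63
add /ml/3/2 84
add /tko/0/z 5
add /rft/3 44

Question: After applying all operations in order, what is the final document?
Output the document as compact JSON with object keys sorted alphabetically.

After op 1 (add /rft/2 84): {"l":{"i":{"di":50,"f":9},"tx":[28,1]},"ml":[{"kxy":78,"o":35,"ru":42,"rvw":91},{"jw":23,"l":7,"pae":62,"tb":93},[27,27],[65,0],[93,95,99,13,89]],"rft":[{"btz":68,"dz":18,"efd":59},[41,80,70,25,85],84,[18,60,57],[60,62,3,15]],"tko":[{"bg":74,"eq":62,"z":8},[18,23,20,70],{"c":9,"dz":39,"ly":46,"qx":64}]}
After op 2 (remove /rft/3/2): {"l":{"i":{"di":50,"f":9},"tx":[28,1]},"ml":[{"kxy":78,"o":35,"ru":42,"rvw":91},{"jw":23,"l":7,"pae":62,"tb":93},[27,27],[65,0],[93,95,99,13,89]],"rft":[{"btz":68,"dz":18,"efd":59},[41,80,70,25,85],84,[18,60],[60,62,3,15]],"tko":[{"bg":74,"eq":62,"z":8},[18,23,20,70],{"c":9,"dz":39,"ly":46,"qx":64}]}
After op 3 (add /l/t 79): {"l":{"i":{"di":50,"f":9},"t":79,"tx":[28,1]},"ml":[{"kxy":78,"o":35,"ru":42,"rvw":91},{"jw":23,"l":7,"pae":62,"tb":93},[27,27],[65,0],[93,95,99,13,89]],"rft":[{"btz":68,"dz":18,"efd":59},[41,80,70,25,85],84,[18,60],[60,62,3,15]],"tko":[{"bg":74,"eq":62,"z":8},[18,23,20,70],{"c":9,"dz":39,"ly":46,"qx":64}]}
After op 4 (replace /ml/3/0 63): {"l":{"i":{"di":50,"f":9},"t":79,"tx":[28,1]},"ml":[{"kxy":78,"o":35,"ru":42,"rvw":91},{"jw":23,"l":7,"pae":62,"tb":93},[27,27],[63,0],[93,95,99,13,89]],"rft":[{"btz":68,"dz":18,"efd":59},[41,80,70,25,85],84,[18,60],[60,62,3,15]],"tko":[{"bg":74,"eq":62,"z":8},[18,23,20,70],{"c":9,"dz":39,"ly":46,"qx":64}]}
After op 5 (add /ml/3/2 84): {"l":{"i":{"di":50,"f":9},"t":79,"tx":[28,1]},"ml":[{"kxy":78,"o":35,"ru":42,"rvw":91},{"jw":23,"l":7,"pae":62,"tb":93},[27,27],[63,0,84],[93,95,99,13,89]],"rft":[{"btz":68,"dz":18,"efd":59},[41,80,70,25,85],84,[18,60],[60,62,3,15]],"tko":[{"bg":74,"eq":62,"z":8},[18,23,20,70],{"c":9,"dz":39,"ly":46,"qx":64}]}
After op 6 (add /tko/0/z 5): {"l":{"i":{"di":50,"f":9},"t":79,"tx":[28,1]},"ml":[{"kxy":78,"o":35,"ru":42,"rvw":91},{"jw":23,"l":7,"pae":62,"tb":93},[27,27],[63,0,84],[93,95,99,13,89]],"rft":[{"btz":68,"dz":18,"efd":59},[41,80,70,25,85],84,[18,60],[60,62,3,15]],"tko":[{"bg":74,"eq":62,"z":5},[18,23,20,70],{"c":9,"dz":39,"ly":46,"qx":64}]}
After op 7 (add /rft/3 44): {"l":{"i":{"di":50,"f":9},"t":79,"tx":[28,1]},"ml":[{"kxy":78,"o":35,"ru":42,"rvw":91},{"jw":23,"l":7,"pae":62,"tb":93},[27,27],[63,0,84],[93,95,99,13,89]],"rft":[{"btz":68,"dz":18,"efd":59},[41,80,70,25,85],84,44,[18,60],[60,62,3,15]],"tko":[{"bg":74,"eq":62,"z":5},[18,23,20,70],{"c":9,"dz":39,"ly":46,"qx":64}]}

Answer: {"l":{"i":{"di":50,"f":9},"t":79,"tx":[28,1]},"ml":[{"kxy":78,"o":35,"ru":42,"rvw":91},{"jw":23,"l":7,"pae":62,"tb":93},[27,27],[63,0,84],[93,95,99,13,89]],"rft":[{"btz":68,"dz":18,"efd":59},[41,80,70,25,85],84,44,[18,60],[60,62,3,15]],"tko":[{"bg":74,"eq":62,"z":5},[18,23,20,70],{"c":9,"dz":39,"ly":46,"qx":64}]}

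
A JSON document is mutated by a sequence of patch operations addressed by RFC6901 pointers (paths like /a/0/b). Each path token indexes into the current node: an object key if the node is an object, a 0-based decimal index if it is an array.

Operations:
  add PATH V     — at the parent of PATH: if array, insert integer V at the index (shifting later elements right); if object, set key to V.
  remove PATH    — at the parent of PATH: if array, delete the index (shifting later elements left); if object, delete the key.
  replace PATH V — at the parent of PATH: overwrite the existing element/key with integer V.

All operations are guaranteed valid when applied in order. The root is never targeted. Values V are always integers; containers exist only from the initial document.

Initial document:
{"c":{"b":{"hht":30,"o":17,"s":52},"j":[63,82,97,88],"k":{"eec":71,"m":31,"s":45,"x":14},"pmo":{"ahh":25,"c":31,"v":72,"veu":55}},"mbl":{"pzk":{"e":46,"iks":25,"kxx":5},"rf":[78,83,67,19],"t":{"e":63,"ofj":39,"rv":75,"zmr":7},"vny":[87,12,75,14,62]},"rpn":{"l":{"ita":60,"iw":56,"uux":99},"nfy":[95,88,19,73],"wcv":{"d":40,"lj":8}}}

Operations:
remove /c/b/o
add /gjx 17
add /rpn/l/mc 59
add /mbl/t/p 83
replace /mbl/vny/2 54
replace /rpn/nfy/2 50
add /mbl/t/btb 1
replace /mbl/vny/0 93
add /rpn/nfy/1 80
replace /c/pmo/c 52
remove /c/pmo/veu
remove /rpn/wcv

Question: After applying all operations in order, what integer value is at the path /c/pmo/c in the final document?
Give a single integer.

After op 1 (remove /c/b/o): {"c":{"b":{"hht":30,"s":52},"j":[63,82,97,88],"k":{"eec":71,"m":31,"s":45,"x":14},"pmo":{"ahh":25,"c":31,"v":72,"veu":55}},"mbl":{"pzk":{"e":46,"iks":25,"kxx":5},"rf":[78,83,67,19],"t":{"e":63,"ofj":39,"rv":75,"zmr":7},"vny":[87,12,75,14,62]},"rpn":{"l":{"ita":60,"iw":56,"uux":99},"nfy":[95,88,19,73],"wcv":{"d":40,"lj":8}}}
After op 2 (add /gjx 17): {"c":{"b":{"hht":30,"s":52},"j":[63,82,97,88],"k":{"eec":71,"m":31,"s":45,"x":14},"pmo":{"ahh":25,"c":31,"v":72,"veu":55}},"gjx":17,"mbl":{"pzk":{"e":46,"iks":25,"kxx":5},"rf":[78,83,67,19],"t":{"e":63,"ofj":39,"rv":75,"zmr":7},"vny":[87,12,75,14,62]},"rpn":{"l":{"ita":60,"iw":56,"uux":99},"nfy":[95,88,19,73],"wcv":{"d":40,"lj":8}}}
After op 3 (add /rpn/l/mc 59): {"c":{"b":{"hht":30,"s":52},"j":[63,82,97,88],"k":{"eec":71,"m":31,"s":45,"x":14},"pmo":{"ahh":25,"c":31,"v":72,"veu":55}},"gjx":17,"mbl":{"pzk":{"e":46,"iks":25,"kxx":5},"rf":[78,83,67,19],"t":{"e":63,"ofj":39,"rv":75,"zmr":7},"vny":[87,12,75,14,62]},"rpn":{"l":{"ita":60,"iw":56,"mc":59,"uux":99},"nfy":[95,88,19,73],"wcv":{"d":40,"lj":8}}}
After op 4 (add /mbl/t/p 83): {"c":{"b":{"hht":30,"s":52},"j":[63,82,97,88],"k":{"eec":71,"m":31,"s":45,"x":14},"pmo":{"ahh":25,"c":31,"v":72,"veu":55}},"gjx":17,"mbl":{"pzk":{"e":46,"iks":25,"kxx":5},"rf":[78,83,67,19],"t":{"e":63,"ofj":39,"p":83,"rv":75,"zmr":7},"vny":[87,12,75,14,62]},"rpn":{"l":{"ita":60,"iw":56,"mc":59,"uux":99},"nfy":[95,88,19,73],"wcv":{"d":40,"lj":8}}}
After op 5 (replace /mbl/vny/2 54): {"c":{"b":{"hht":30,"s":52},"j":[63,82,97,88],"k":{"eec":71,"m":31,"s":45,"x":14},"pmo":{"ahh":25,"c":31,"v":72,"veu":55}},"gjx":17,"mbl":{"pzk":{"e":46,"iks":25,"kxx":5},"rf":[78,83,67,19],"t":{"e":63,"ofj":39,"p":83,"rv":75,"zmr":7},"vny":[87,12,54,14,62]},"rpn":{"l":{"ita":60,"iw":56,"mc":59,"uux":99},"nfy":[95,88,19,73],"wcv":{"d":40,"lj":8}}}
After op 6 (replace /rpn/nfy/2 50): {"c":{"b":{"hht":30,"s":52},"j":[63,82,97,88],"k":{"eec":71,"m":31,"s":45,"x":14},"pmo":{"ahh":25,"c":31,"v":72,"veu":55}},"gjx":17,"mbl":{"pzk":{"e":46,"iks":25,"kxx":5},"rf":[78,83,67,19],"t":{"e":63,"ofj":39,"p":83,"rv":75,"zmr":7},"vny":[87,12,54,14,62]},"rpn":{"l":{"ita":60,"iw":56,"mc":59,"uux":99},"nfy":[95,88,50,73],"wcv":{"d":40,"lj":8}}}
After op 7 (add /mbl/t/btb 1): {"c":{"b":{"hht":30,"s":52},"j":[63,82,97,88],"k":{"eec":71,"m":31,"s":45,"x":14},"pmo":{"ahh":25,"c":31,"v":72,"veu":55}},"gjx":17,"mbl":{"pzk":{"e":46,"iks":25,"kxx":5},"rf":[78,83,67,19],"t":{"btb":1,"e":63,"ofj":39,"p":83,"rv":75,"zmr":7},"vny":[87,12,54,14,62]},"rpn":{"l":{"ita":60,"iw":56,"mc":59,"uux":99},"nfy":[95,88,50,73],"wcv":{"d":40,"lj":8}}}
After op 8 (replace /mbl/vny/0 93): {"c":{"b":{"hht":30,"s":52},"j":[63,82,97,88],"k":{"eec":71,"m":31,"s":45,"x":14},"pmo":{"ahh":25,"c":31,"v":72,"veu":55}},"gjx":17,"mbl":{"pzk":{"e":46,"iks":25,"kxx":5},"rf":[78,83,67,19],"t":{"btb":1,"e":63,"ofj":39,"p":83,"rv":75,"zmr":7},"vny":[93,12,54,14,62]},"rpn":{"l":{"ita":60,"iw":56,"mc":59,"uux":99},"nfy":[95,88,50,73],"wcv":{"d":40,"lj":8}}}
After op 9 (add /rpn/nfy/1 80): {"c":{"b":{"hht":30,"s":52},"j":[63,82,97,88],"k":{"eec":71,"m":31,"s":45,"x":14},"pmo":{"ahh":25,"c":31,"v":72,"veu":55}},"gjx":17,"mbl":{"pzk":{"e":46,"iks":25,"kxx":5},"rf":[78,83,67,19],"t":{"btb":1,"e":63,"ofj":39,"p":83,"rv":75,"zmr":7},"vny":[93,12,54,14,62]},"rpn":{"l":{"ita":60,"iw":56,"mc":59,"uux":99},"nfy":[95,80,88,50,73],"wcv":{"d":40,"lj":8}}}
After op 10 (replace /c/pmo/c 52): {"c":{"b":{"hht":30,"s":52},"j":[63,82,97,88],"k":{"eec":71,"m":31,"s":45,"x":14},"pmo":{"ahh":25,"c":52,"v":72,"veu":55}},"gjx":17,"mbl":{"pzk":{"e":46,"iks":25,"kxx":5},"rf":[78,83,67,19],"t":{"btb":1,"e":63,"ofj":39,"p":83,"rv":75,"zmr":7},"vny":[93,12,54,14,62]},"rpn":{"l":{"ita":60,"iw":56,"mc":59,"uux":99},"nfy":[95,80,88,50,73],"wcv":{"d":40,"lj":8}}}
After op 11 (remove /c/pmo/veu): {"c":{"b":{"hht":30,"s":52},"j":[63,82,97,88],"k":{"eec":71,"m":31,"s":45,"x":14},"pmo":{"ahh":25,"c":52,"v":72}},"gjx":17,"mbl":{"pzk":{"e":46,"iks":25,"kxx":5},"rf":[78,83,67,19],"t":{"btb":1,"e":63,"ofj":39,"p":83,"rv":75,"zmr":7},"vny":[93,12,54,14,62]},"rpn":{"l":{"ita":60,"iw":56,"mc":59,"uux":99},"nfy":[95,80,88,50,73],"wcv":{"d":40,"lj":8}}}
After op 12 (remove /rpn/wcv): {"c":{"b":{"hht":30,"s":52},"j":[63,82,97,88],"k":{"eec":71,"m":31,"s":45,"x":14},"pmo":{"ahh":25,"c":52,"v":72}},"gjx":17,"mbl":{"pzk":{"e":46,"iks":25,"kxx":5},"rf":[78,83,67,19],"t":{"btb":1,"e":63,"ofj":39,"p":83,"rv":75,"zmr":7},"vny":[93,12,54,14,62]},"rpn":{"l":{"ita":60,"iw":56,"mc":59,"uux":99},"nfy":[95,80,88,50,73]}}
Value at /c/pmo/c: 52

Answer: 52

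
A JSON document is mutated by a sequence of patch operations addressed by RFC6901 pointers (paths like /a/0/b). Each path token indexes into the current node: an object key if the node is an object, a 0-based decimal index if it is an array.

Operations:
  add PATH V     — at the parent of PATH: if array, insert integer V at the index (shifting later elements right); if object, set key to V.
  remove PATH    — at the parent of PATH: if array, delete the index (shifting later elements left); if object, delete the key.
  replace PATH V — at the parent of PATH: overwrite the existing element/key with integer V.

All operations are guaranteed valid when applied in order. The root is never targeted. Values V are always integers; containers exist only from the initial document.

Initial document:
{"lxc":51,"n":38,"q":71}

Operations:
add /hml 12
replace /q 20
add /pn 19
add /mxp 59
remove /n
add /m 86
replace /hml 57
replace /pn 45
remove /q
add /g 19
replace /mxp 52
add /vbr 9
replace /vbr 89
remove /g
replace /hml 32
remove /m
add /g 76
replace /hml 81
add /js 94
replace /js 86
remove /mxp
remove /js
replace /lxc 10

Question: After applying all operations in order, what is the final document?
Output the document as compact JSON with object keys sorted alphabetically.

After op 1 (add /hml 12): {"hml":12,"lxc":51,"n":38,"q":71}
After op 2 (replace /q 20): {"hml":12,"lxc":51,"n":38,"q":20}
After op 3 (add /pn 19): {"hml":12,"lxc":51,"n":38,"pn":19,"q":20}
After op 4 (add /mxp 59): {"hml":12,"lxc":51,"mxp":59,"n":38,"pn":19,"q":20}
After op 5 (remove /n): {"hml":12,"lxc":51,"mxp":59,"pn":19,"q":20}
After op 6 (add /m 86): {"hml":12,"lxc":51,"m":86,"mxp":59,"pn":19,"q":20}
After op 7 (replace /hml 57): {"hml":57,"lxc":51,"m":86,"mxp":59,"pn":19,"q":20}
After op 8 (replace /pn 45): {"hml":57,"lxc":51,"m":86,"mxp":59,"pn":45,"q":20}
After op 9 (remove /q): {"hml":57,"lxc":51,"m":86,"mxp":59,"pn":45}
After op 10 (add /g 19): {"g":19,"hml":57,"lxc":51,"m":86,"mxp":59,"pn":45}
After op 11 (replace /mxp 52): {"g":19,"hml":57,"lxc":51,"m":86,"mxp":52,"pn":45}
After op 12 (add /vbr 9): {"g":19,"hml":57,"lxc":51,"m":86,"mxp":52,"pn":45,"vbr":9}
After op 13 (replace /vbr 89): {"g":19,"hml":57,"lxc":51,"m":86,"mxp":52,"pn":45,"vbr":89}
After op 14 (remove /g): {"hml":57,"lxc":51,"m":86,"mxp":52,"pn":45,"vbr":89}
After op 15 (replace /hml 32): {"hml":32,"lxc":51,"m":86,"mxp":52,"pn":45,"vbr":89}
After op 16 (remove /m): {"hml":32,"lxc":51,"mxp":52,"pn":45,"vbr":89}
After op 17 (add /g 76): {"g":76,"hml":32,"lxc":51,"mxp":52,"pn":45,"vbr":89}
After op 18 (replace /hml 81): {"g":76,"hml":81,"lxc":51,"mxp":52,"pn":45,"vbr":89}
After op 19 (add /js 94): {"g":76,"hml":81,"js":94,"lxc":51,"mxp":52,"pn":45,"vbr":89}
After op 20 (replace /js 86): {"g":76,"hml":81,"js":86,"lxc":51,"mxp":52,"pn":45,"vbr":89}
After op 21 (remove /mxp): {"g":76,"hml":81,"js":86,"lxc":51,"pn":45,"vbr":89}
After op 22 (remove /js): {"g":76,"hml":81,"lxc":51,"pn":45,"vbr":89}
After op 23 (replace /lxc 10): {"g":76,"hml":81,"lxc":10,"pn":45,"vbr":89}

Answer: {"g":76,"hml":81,"lxc":10,"pn":45,"vbr":89}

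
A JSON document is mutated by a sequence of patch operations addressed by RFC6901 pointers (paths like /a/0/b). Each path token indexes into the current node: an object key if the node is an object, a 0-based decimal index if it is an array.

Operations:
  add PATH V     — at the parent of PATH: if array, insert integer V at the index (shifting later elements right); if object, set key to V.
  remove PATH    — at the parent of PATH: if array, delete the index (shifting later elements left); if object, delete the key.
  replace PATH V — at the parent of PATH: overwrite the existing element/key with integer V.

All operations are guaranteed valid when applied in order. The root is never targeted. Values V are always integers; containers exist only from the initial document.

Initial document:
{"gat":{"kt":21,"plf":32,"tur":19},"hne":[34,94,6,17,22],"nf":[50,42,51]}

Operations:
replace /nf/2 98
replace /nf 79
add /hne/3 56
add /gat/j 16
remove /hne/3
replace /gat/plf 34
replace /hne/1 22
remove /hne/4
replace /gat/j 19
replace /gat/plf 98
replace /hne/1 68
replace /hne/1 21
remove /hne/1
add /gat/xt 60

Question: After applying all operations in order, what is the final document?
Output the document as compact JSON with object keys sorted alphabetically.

After op 1 (replace /nf/2 98): {"gat":{"kt":21,"plf":32,"tur":19},"hne":[34,94,6,17,22],"nf":[50,42,98]}
After op 2 (replace /nf 79): {"gat":{"kt":21,"plf":32,"tur":19},"hne":[34,94,6,17,22],"nf":79}
After op 3 (add /hne/3 56): {"gat":{"kt":21,"plf":32,"tur":19},"hne":[34,94,6,56,17,22],"nf":79}
After op 4 (add /gat/j 16): {"gat":{"j":16,"kt":21,"plf":32,"tur":19},"hne":[34,94,6,56,17,22],"nf":79}
After op 5 (remove /hne/3): {"gat":{"j":16,"kt":21,"plf":32,"tur":19},"hne":[34,94,6,17,22],"nf":79}
After op 6 (replace /gat/plf 34): {"gat":{"j":16,"kt":21,"plf":34,"tur":19},"hne":[34,94,6,17,22],"nf":79}
After op 7 (replace /hne/1 22): {"gat":{"j":16,"kt":21,"plf":34,"tur":19},"hne":[34,22,6,17,22],"nf":79}
After op 8 (remove /hne/4): {"gat":{"j":16,"kt":21,"plf":34,"tur":19},"hne":[34,22,6,17],"nf":79}
After op 9 (replace /gat/j 19): {"gat":{"j":19,"kt":21,"plf":34,"tur":19},"hne":[34,22,6,17],"nf":79}
After op 10 (replace /gat/plf 98): {"gat":{"j":19,"kt":21,"plf":98,"tur":19},"hne":[34,22,6,17],"nf":79}
After op 11 (replace /hne/1 68): {"gat":{"j":19,"kt":21,"plf":98,"tur":19},"hne":[34,68,6,17],"nf":79}
After op 12 (replace /hne/1 21): {"gat":{"j":19,"kt":21,"plf":98,"tur":19},"hne":[34,21,6,17],"nf":79}
After op 13 (remove /hne/1): {"gat":{"j":19,"kt":21,"plf":98,"tur":19},"hne":[34,6,17],"nf":79}
After op 14 (add /gat/xt 60): {"gat":{"j":19,"kt":21,"plf":98,"tur":19,"xt":60},"hne":[34,6,17],"nf":79}

Answer: {"gat":{"j":19,"kt":21,"plf":98,"tur":19,"xt":60},"hne":[34,6,17],"nf":79}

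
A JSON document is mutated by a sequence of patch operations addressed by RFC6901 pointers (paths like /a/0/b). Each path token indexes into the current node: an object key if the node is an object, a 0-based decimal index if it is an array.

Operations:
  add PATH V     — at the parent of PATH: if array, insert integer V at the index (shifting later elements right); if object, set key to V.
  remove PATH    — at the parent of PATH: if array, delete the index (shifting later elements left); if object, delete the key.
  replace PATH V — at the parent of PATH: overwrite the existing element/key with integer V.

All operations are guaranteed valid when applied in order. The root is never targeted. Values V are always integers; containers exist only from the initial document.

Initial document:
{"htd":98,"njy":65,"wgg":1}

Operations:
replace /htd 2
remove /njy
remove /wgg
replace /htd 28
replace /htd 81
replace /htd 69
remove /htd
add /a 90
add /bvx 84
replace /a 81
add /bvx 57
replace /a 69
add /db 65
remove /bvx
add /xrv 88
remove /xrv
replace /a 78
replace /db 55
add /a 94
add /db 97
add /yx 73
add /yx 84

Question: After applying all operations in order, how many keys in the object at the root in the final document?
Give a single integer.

After op 1 (replace /htd 2): {"htd":2,"njy":65,"wgg":1}
After op 2 (remove /njy): {"htd":2,"wgg":1}
After op 3 (remove /wgg): {"htd":2}
After op 4 (replace /htd 28): {"htd":28}
After op 5 (replace /htd 81): {"htd":81}
After op 6 (replace /htd 69): {"htd":69}
After op 7 (remove /htd): {}
After op 8 (add /a 90): {"a":90}
After op 9 (add /bvx 84): {"a":90,"bvx":84}
After op 10 (replace /a 81): {"a":81,"bvx":84}
After op 11 (add /bvx 57): {"a":81,"bvx":57}
After op 12 (replace /a 69): {"a":69,"bvx":57}
After op 13 (add /db 65): {"a":69,"bvx":57,"db":65}
After op 14 (remove /bvx): {"a":69,"db":65}
After op 15 (add /xrv 88): {"a":69,"db":65,"xrv":88}
After op 16 (remove /xrv): {"a":69,"db":65}
After op 17 (replace /a 78): {"a":78,"db":65}
After op 18 (replace /db 55): {"a":78,"db":55}
After op 19 (add /a 94): {"a":94,"db":55}
After op 20 (add /db 97): {"a":94,"db":97}
After op 21 (add /yx 73): {"a":94,"db":97,"yx":73}
After op 22 (add /yx 84): {"a":94,"db":97,"yx":84}
Size at the root: 3

Answer: 3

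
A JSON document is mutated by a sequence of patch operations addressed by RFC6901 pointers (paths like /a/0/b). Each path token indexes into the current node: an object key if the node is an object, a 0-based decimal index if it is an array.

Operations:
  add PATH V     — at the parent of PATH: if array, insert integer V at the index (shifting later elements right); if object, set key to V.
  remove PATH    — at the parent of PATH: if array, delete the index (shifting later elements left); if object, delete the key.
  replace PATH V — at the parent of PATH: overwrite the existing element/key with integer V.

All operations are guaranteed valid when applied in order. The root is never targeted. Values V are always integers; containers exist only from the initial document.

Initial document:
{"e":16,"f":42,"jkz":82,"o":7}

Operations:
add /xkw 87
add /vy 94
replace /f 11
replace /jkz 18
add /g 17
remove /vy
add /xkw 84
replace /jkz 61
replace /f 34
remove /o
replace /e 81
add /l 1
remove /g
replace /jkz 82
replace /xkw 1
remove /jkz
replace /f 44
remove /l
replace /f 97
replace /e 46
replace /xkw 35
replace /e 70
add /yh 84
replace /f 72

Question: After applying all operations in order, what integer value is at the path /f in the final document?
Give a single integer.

After op 1 (add /xkw 87): {"e":16,"f":42,"jkz":82,"o":7,"xkw":87}
After op 2 (add /vy 94): {"e":16,"f":42,"jkz":82,"o":7,"vy":94,"xkw":87}
After op 3 (replace /f 11): {"e":16,"f":11,"jkz":82,"o":7,"vy":94,"xkw":87}
After op 4 (replace /jkz 18): {"e":16,"f":11,"jkz":18,"o":7,"vy":94,"xkw":87}
After op 5 (add /g 17): {"e":16,"f":11,"g":17,"jkz":18,"o":7,"vy":94,"xkw":87}
After op 6 (remove /vy): {"e":16,"f":11,"g":17,"jkz":18,"o":7,"xkw":87}
After op 7 (add /xkw 84): {"e":16,"f":11,"g":17,"jkz":18,"o":7,"xkw":84}
After op 8 (replace /jkz 61): {"e":16,"f":11,"g":17,"jkz":61,"o":7,"xkw":84}
After op 9 (replace /f 34): {"e":16,"f":34,"g":17,"jkz":61,"o":7,"xkw":84}
After op 10 (remove /o): {"e":16,"f":34,"g":17,"jkz":61,"xkw":84}
After op 11 (replace /e 81): {"e":81,"f":34,"g":17,"jkz":61,"xkw":84}
After op 12 (add /l 1): {"e":81,"f":34,"g":17,"jkz":61,"l":1,"xkw":84}
After op 13 (remove /g): {"e":81,"f":34,"jkz":61,"l":1,"xkw":84}
After op 14 (replace /jkz 82): {"e":81,"f":34,"jkz":82,"l":1,"xkw":84}
After op 15 (replace /xkw 1): {"e":81,"f":34,"jkz":82,"l":1,"xkw":1}
After op 16 (remove /jkz): {"e":81,"f":34,"l":1,"xkw":1}
After op 17 (replace /f 44): {"e":81,"f":44,"l":1,"xkw":1}
After op 18 (remove /l): {"e":81,"f":44,"xkw":1}
After op 19 (replace /f 97): {"e":81,"f":97,"xkw":1}
After op 20 (replace /e 46): {"e":46,"f":97,"xkw":1}
After op 21 (replace /xkw 35): {"e":46,"f":97,"xkw":35}
After op 22 (replace /e 70): {"e":70,"f":97,"xkw":35}
After op 23 (add /yh 84): {"e":70,"f":97,"xkw":35,"yh":84}
After op 24 (replace /f 72): {"e":70,"f":72,"xkw":35,"yh":84}
Value at /f: 72

Answer: 72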